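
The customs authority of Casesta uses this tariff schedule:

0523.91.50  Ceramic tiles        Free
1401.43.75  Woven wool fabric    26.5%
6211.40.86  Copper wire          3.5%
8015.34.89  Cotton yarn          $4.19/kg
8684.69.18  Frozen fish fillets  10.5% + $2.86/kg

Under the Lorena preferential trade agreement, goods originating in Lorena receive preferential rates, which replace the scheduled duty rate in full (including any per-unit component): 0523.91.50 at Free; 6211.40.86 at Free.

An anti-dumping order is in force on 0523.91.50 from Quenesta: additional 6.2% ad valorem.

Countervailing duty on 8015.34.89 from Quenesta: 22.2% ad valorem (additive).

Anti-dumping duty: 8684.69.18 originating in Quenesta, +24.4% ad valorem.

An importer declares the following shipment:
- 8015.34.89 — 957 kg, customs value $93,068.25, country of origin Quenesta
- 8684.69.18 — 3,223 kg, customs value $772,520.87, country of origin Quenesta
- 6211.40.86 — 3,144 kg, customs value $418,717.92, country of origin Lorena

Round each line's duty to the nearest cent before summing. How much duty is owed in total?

Line 1 (8015.34.89, Quenesta, 957 kg, $93,068.25):
Base rate for 8015.34.89 is $4.19/kg.
Additional duty on 8015.34.89 from Quenesta: +22.2% ad valorem. Applied ad valorem rate = 22.2%.
Duty = $93,068.25 × 22.2% + 957 × $4.19 = $24,670.98.
Line 2 (8684.69.18, Quenesta, 3,223 kg, $772,520.87):
Base rate for 8684.69.18 is 10.5% + $2.86/kg.
Additional duty on 8684.69.18 from Quenesta: +24.4%. Applied ad valorem rate: 10.5% + 24.4% = 34.9%.
Duty = $772,520.87 × 34.9% + 3,223 × $2.86 = $278,827.56.
Line 3 (6211.40.86, Lorena, 3,144 kg, $418,717.92):
Base rate for 6211.40.86 is 3.5%.
Origin Lorena qualifies under the Casesta–Lorena agreement and 6211.40.86 is covered: preferential rate Free applies instead.
Duty = $418,717.92 × 0% = $0.00.
Total = $24,670.98 + $278,827.56 + $0.00 = $303,498.54.

$303,498.54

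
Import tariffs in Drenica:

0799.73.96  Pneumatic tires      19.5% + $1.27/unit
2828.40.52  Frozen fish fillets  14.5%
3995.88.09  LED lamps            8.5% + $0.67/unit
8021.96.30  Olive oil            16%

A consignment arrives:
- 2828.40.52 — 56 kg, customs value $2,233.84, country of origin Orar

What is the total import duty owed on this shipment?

$323.91

Line 1 (2828.40.52, Orar, 56 kg, $2,233.84):
Base rate for 2828.40.52 is 14.5%.
Duty = $2,233.84 × 14.5% = $323.91.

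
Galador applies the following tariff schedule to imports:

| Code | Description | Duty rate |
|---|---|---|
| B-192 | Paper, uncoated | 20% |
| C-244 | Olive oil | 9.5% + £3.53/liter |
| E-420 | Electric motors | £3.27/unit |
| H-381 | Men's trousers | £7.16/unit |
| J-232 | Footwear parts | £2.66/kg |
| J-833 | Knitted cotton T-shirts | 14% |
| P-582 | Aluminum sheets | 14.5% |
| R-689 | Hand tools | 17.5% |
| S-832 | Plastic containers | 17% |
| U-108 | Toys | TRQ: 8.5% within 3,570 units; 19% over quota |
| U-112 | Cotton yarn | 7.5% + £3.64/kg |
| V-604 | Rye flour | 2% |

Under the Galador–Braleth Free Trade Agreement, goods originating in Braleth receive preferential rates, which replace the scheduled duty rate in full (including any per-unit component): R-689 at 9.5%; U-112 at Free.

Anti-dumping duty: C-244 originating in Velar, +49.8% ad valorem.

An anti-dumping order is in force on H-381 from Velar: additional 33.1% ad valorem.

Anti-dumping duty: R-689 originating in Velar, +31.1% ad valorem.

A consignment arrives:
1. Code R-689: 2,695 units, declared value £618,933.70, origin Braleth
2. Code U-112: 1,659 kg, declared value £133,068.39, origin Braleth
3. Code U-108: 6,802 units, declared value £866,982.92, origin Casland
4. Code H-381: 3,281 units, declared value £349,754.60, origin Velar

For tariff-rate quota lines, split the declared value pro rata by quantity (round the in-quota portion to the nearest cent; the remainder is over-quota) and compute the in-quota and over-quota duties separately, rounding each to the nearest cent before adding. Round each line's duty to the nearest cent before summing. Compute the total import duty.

£315,007.81

Line 1 (R-689, Braleth, 2,695 units, £618,933.70):
Base rate for R-689 is 17.5%.
Origin Braleth qualifies under the Galador–Braleth agreement and R-689 is covered: preferential rate 9.5% applies instead.
The additional-duty order on R-689 targets Velar, not Braleth; it does not apply.
Duty = £618,933.70 × 9.5% = £58,798.70.
Line 2 (U-112, Braleth, 1,659 kg, £133,068.39):
Base rate for U-112 is 7.5% + £3.64/kg.
Origin Braleth qualifies under the Galador–Braleth agreement and U-112 is covered: preferential rate Free applies instead.
Duty = £133,068.39 × 0% = £0.00.
Line 3 (U-108, Casland, 6,802 units, £866,982.92):
Code U-108 is under a tariff-rate quota (threshold 3,570 units). In-quota: 3,570 units at 8.5%; over-quota: 3,232 units at 19%.
Pro-rata value split: in-quota = £866,982.92 × 3,570/6,802 = £455,032.20; over-quota = £866,982.92 − £455,032.20 = £411,950.72.
In-quota duty = £455,032.20 × 8.5% = £38,677.74. Over-quota duty = £411,950.72 × 19% = £78,270.64.
Line duty = £38,677.74 + £78,270.64 = £116,948.38.
Line 4 (H-381, Velar, 3,281 units, £349,754.60):
Base rate for H-381 is £7.16/unit.
Additional duty on H-381 from Velar: +33.1% ad valorem. Applied ad valorem rate = 33.1%.
Duty = £349,754.60 × 33.1% + 3,281 × £7.16 = £139,260.73.
Total = £58,798.70 + £0.00 + £116,948.38 + £139,260.73 = £315,007.81.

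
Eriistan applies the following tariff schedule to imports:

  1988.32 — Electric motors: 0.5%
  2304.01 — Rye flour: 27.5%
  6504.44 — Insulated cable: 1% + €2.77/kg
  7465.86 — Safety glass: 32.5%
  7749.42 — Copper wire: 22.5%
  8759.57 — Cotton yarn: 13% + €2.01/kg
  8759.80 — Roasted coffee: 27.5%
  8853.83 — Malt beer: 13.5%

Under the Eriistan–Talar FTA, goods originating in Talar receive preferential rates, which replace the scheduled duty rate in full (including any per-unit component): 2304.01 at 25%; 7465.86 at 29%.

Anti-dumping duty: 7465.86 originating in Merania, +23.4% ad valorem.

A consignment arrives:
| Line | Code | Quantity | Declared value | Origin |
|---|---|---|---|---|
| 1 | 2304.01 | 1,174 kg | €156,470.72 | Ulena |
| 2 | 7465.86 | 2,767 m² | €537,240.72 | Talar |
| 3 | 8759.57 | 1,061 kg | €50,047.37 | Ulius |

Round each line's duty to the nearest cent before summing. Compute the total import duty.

€207,468.03

Line 1 (2304.01, Ulena, 1,174 kg, €156,470.72):
Base rate for 2304.01 is 27.5%.
2304.01 has an FTA preferential rate, but origin Ulena is not Talar; base rate stands.
Duty = €156,470.72 × 27.5% = €43,029.45.
Line 2 (7465.86, Talar, 2,767 m², €537,240.72):
Base rate for 7465.86 is 32.5%.
Origin Talar qualifies under the Eriistan–Talar agreement and 7465.86 is covered: preferential rate 29% applies instead.
The additional-duty order on 7465.86 targets Merania, not Talar; it does not apply.
Duty = €537,240.72 × 29% = €155,799.81.
Line 3 (8759.57, Ulius, 1,061 kg, €50,047.37):
Base rate for 8759.57 is 13% + €2.01/kg.
Duty = €50,047.37 × 13% + 1,061 × €2.01 = €8,638.77.
Total = €43,029.45 + €155,799.81 + €8,638.77 = €207,468.03.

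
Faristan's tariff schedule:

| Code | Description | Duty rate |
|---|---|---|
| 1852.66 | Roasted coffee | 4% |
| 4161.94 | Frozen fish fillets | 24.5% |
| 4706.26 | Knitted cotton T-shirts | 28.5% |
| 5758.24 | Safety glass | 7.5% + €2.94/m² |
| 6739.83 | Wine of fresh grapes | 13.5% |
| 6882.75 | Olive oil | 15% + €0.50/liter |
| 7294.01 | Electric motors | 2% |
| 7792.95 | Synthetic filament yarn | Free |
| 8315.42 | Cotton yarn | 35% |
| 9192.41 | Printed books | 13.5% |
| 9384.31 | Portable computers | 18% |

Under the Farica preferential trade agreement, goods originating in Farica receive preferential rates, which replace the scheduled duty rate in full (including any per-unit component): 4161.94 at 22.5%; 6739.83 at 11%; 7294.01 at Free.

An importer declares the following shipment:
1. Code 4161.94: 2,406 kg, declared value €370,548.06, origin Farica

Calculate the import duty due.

Line 1 (4161.94, Farica, 2,406 kg, €370,548.06):
Base rate for 4161.94 is 24.5%.
Origin Farica qualifies under the Faristan–Farica agreement and 4161.94 is covered: preferential rate 22.5% applies instead.
Duty = €370,548.06 × 22.5% = €83,373.31.

€83,373.31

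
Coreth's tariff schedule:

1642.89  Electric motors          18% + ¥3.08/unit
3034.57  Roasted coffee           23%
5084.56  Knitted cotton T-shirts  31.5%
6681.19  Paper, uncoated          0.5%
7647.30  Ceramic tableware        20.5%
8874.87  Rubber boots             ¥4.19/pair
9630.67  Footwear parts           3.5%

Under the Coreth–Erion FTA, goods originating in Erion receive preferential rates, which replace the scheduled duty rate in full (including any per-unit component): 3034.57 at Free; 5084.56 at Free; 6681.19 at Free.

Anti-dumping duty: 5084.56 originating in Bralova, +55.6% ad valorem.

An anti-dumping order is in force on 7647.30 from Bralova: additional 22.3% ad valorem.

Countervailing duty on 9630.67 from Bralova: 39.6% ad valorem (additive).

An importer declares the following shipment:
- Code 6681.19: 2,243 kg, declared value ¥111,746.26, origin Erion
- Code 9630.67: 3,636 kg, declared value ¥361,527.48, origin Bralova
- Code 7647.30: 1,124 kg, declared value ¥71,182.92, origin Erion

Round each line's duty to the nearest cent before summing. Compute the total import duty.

¥170,410.84

Line 1 (6681.19, Erion, 2,243 kg, ¥111,746.26):
Base rate for 6681.19 is 0.5%.
Origin Erion qualifies under the Coreth–Erion agreement and 6681.19 is covered: preferential rate Free applies instead.
Duty = ¥111,746.26 × 0% = ¥0.00.
Line 2 (9630.67, Bralova, 3,636 kg, ¥361,527.48):
Base rate for 9630.67 is 3.5%.
Additional duty on 9630.67 from Bralova: +39.6%. Applied ad valorem rate: 3.5% + 39.6% = 43.1%.
Duty = ¥361,527.48 × 43.1% = ¥155,818.34.
Line 3 (7647.30, Erion, 1,124 kg, ¥71,182.92):
Base rate for 7647.30 is 20.5%.
Origin Erion is the FTA partner but 7647.30 is not on the preference list; base rate stands.
The additional-duty order on 7647.30 targets Bralova, not Erion; it does not apply.
Duty = ¥71,182.92 × 20.5% = ¥14,592.50.
Total = ¥0.00 + ¥155,818.34 + ¥14,592.50 = ¥170,410.84.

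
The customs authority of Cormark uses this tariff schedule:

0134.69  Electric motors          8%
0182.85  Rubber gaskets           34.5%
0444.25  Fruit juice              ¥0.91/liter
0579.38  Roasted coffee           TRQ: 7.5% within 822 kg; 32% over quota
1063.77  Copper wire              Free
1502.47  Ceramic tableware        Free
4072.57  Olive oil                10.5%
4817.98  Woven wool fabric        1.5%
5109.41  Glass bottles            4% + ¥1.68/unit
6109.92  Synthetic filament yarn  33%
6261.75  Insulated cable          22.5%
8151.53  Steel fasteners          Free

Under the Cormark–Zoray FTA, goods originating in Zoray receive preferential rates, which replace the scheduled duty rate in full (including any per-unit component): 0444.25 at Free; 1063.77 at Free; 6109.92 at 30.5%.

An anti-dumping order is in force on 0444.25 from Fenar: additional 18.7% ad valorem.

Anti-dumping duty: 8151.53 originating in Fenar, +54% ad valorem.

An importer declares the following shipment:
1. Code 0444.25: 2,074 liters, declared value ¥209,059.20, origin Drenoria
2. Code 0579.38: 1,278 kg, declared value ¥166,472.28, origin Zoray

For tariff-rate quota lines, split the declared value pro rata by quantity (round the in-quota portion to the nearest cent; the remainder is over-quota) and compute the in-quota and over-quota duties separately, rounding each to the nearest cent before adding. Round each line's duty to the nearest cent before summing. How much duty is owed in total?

¥28,925.41

Line 1 (0444.25, Drenoria, 2,074 liters, ¥209,059.20):
Base rate for 0444.25 is ¥0.91/liter.
0444.25 has an FTA preferential rate, but origin Drenoria is not Zoray; base rate stands.
The additional-duty order on 0444.25 targets Fenar, not Drenoria; it does not apply.
Duty = 2,074 × ¥0.91 = ¥1,887.34.
Line 2 (0579.38, Zoray, 1,278 kg, ¥166,472.28):
Code 0579.38 is under a tariff-rate quota (threshold 822 kg). In-quota: 822 kg at 7.5%; over-quota: 456 kg at 32%.
Pro-rata value split: in-quota = ¥166,472.28 × 822/1,278 = ¥107,073.72; over-quota = ¥166,472.28 − ¥107,073.72 = ¥59,398.56.
In-quota duty = ¥107,073.72 × 7.5% = ¥8,030.53. Over-quota duty = ¥59,398.56 × 32% = ¥19,007.54.
Line duty = ¥8,030.53 + ¥19,007.54 = ¥27,038.07.
Total = ¥1,887.34 + ¥27,038.07 = ¥28,925.41.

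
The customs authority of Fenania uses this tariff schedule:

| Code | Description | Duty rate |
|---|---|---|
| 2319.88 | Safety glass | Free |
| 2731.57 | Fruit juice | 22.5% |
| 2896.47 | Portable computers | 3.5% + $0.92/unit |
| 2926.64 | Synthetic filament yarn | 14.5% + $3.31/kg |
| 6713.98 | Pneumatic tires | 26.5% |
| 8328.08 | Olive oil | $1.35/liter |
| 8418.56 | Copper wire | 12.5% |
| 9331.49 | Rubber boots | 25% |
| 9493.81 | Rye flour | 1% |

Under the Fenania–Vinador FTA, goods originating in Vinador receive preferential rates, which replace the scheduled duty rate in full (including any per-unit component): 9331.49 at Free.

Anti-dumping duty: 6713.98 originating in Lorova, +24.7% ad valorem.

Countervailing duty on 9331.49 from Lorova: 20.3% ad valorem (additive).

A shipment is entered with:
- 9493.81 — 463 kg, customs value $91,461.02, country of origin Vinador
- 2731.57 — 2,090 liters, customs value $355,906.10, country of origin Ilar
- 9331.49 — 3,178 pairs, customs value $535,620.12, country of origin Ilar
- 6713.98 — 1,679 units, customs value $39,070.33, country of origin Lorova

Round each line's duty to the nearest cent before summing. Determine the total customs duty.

$234,902.52

Line 1 (9493.81, Vinador, 463 kg, $91,461.02):
Base rate for 9493.81 is 1%.
Origin Vinador is the FTA partner but 9493.81 is not on the preference list; base rate stands.
Duty = $91,461.02 × 1% = $914.61.
Line 2 (2731.57, Ilar, 2,090 liters, $355,906.10):
Base rate for 2731.57 is 22.5%.
Duty = $355,906.10 × 22.5% = $80,078.87.
Line 3 (9331.49, Ilar, 3,178 pairs, $535,620.12):
Base rate for 9331.49 is 25%.
9331.49 has an FTA preferential rate, but origin Ilar is not Vinador; base rate stands.
The additional-duty order on 9331.49 targets Lorova, not Ilar; it does not apply.
Duty = $535,620.12 × 25% = $133,905.03.
Line 4 (6713.98, Lorova, 1,679 units, $39,070.33):
Base rate for 6713.98 is 26.5%.
Additional duty on 6713.98 from Lorova: +24.7%. Applied ad valorem rate: 26.5% + 24.7% = 51.2%.
Duty = $39,070.33 × 51.2% = $20,004.01.
Total = $914.61 + $80,078.87 + $133,905.03 + $20,004.01 = $234,902.52.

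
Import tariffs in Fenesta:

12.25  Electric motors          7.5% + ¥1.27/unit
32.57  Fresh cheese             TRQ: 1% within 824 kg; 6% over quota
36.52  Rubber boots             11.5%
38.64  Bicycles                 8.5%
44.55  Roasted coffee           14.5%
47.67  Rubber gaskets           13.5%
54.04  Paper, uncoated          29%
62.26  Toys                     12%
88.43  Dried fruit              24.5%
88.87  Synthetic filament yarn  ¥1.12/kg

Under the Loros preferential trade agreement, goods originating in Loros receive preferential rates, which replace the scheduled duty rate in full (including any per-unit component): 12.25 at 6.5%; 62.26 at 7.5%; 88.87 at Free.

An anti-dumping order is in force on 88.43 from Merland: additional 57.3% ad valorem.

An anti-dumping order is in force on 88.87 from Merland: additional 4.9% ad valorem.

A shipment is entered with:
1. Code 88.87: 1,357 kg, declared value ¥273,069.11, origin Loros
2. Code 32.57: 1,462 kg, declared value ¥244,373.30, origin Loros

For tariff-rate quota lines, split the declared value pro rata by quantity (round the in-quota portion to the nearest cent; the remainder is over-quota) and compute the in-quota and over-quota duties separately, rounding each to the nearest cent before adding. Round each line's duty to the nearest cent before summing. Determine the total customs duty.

¥7,775.82

Line 1 (88.87, Loros, 1,357 kg, ¥273,069.11):
Base rate for 88.87 is ¥1.12/kg.
Origin Loros qualifies under the Fenesta–Loros agreement and 88.87 is covered: preferential rate Free applies instead.
The additional-duty order on 88.87 targets Merland, not Loros; it does not apply.
Duty = ¥273,069.11 × 0% = ¥0.00.
Line 2 (32.57, Loros, 1,462 kg, ¥244,373.30):
Code 32.57 is under a tariff-rate quota (threshold 824 kg). In-quota: 824 kg at 1%; over-quota: 638 kg at 6%.
Pro-rata value split: in-quota = ¥244,373.30 × 824/1,462 = ¥137,731.60; over-quota = ¥244,373.30 − ¥137,731.60 = ¥106,641.70.
In-quota duty = ¥137,731.60 × 1% = ¥1,377.32. Over-quota duty = ¥106,641.70 × 6% = ¥6,398.50.
Line duty = ¥1,377.32 + ¥6,398.50 = ¥7,775.82.
Total = ¥0.00 + ¥7,775.82 = ¥7,775.82.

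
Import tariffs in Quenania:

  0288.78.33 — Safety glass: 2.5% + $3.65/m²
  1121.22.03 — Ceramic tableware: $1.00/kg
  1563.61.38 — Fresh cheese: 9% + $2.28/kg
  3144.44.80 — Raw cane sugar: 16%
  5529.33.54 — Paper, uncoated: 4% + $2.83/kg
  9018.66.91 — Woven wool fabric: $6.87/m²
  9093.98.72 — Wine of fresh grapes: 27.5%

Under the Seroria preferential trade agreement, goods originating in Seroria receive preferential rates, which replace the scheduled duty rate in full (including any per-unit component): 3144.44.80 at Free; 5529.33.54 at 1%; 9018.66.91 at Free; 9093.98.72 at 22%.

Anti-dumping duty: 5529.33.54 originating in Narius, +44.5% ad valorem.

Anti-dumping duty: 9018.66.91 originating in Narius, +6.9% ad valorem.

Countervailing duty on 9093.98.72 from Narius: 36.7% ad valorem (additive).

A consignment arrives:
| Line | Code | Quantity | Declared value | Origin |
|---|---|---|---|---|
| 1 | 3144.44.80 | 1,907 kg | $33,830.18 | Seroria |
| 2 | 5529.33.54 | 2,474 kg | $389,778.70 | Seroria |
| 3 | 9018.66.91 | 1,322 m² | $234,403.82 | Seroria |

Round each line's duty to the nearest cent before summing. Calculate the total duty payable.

Line 1 (3144.44.80, Seroria, 1,907 kg, $33,830.18):
Base rate for 3144.44.80 is 16%.
Origin Seroria qualifies under the Quenania–Seroria agreement and 3144.44.80 is covered: preferential rate Free applies instead.
Duty = $33,830.18 × 0% = $0.00.
Line 2 (5529.33.54, Seroria, 2,474 kg, $389,778.70):
Base rate for 5529.33.54 is 4% + $2.83/kg.
Origin Seroria qualifies under the Quenania–Seroria agreement and 5529.33.54 is covered: preferential rate 1% applies instead.
The additional-duty order on 5529.33.54 targets Narius, not Seroria; it does not apply.
Duty = $389,778.70 × 1% = $3,897.79.
Line 3 (9018.66.91, Seroria, 1,322 m², $234,403.82):
Base rate for 9018.66.91 is $6.87/m².
Origin Seroria qualifies under the Quenania–Seroria agreement and 9018.66.91 is covered: preferential rate Free applies instead.
The additional-duty order on 9018.66.91 targets Narius, not Seroria; it does not apply.
Duty = $234,403.82 × 0% = $0.00.
Total = $0.00 + $3,897.79 + $0.00 = $3,897.79.

$3,897.79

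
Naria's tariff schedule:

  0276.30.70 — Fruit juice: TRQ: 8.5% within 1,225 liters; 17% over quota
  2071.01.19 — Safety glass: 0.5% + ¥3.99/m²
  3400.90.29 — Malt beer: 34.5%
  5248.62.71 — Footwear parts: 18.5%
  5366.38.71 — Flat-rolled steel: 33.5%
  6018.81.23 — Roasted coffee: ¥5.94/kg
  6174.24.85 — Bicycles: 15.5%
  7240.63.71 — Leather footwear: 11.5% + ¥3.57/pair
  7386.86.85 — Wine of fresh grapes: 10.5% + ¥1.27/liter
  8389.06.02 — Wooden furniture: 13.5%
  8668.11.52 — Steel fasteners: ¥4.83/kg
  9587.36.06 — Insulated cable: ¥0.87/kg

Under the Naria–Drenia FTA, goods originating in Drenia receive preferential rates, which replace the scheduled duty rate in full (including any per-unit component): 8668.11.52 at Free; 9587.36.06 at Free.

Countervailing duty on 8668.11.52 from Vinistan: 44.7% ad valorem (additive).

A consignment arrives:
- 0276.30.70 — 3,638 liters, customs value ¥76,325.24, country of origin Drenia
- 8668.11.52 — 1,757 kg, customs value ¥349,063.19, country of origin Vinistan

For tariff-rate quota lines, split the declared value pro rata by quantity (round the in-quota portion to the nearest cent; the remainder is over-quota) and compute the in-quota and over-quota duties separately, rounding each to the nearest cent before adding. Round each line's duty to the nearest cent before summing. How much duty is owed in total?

¥175,308.31

Line 1 (0276.30.70, Drenia, 3,638 liters, ¥76,325.24):
Code 0276.30.70 is under a tariff-rate quota (threshold 1,225 liters). In-quota: 1,225 liters at 8.5%; over-quota: 2,413 liters at 17%.
Pro-rata value split: in-quota = ¥76,325.24 × 1,225/3,638 = ¥25,700.50; over-quota = ¥76,325.24 − ¥25,700.50 = ¥50,624.74.
In-quota duty = ¥25,700.50 × 8.5% = ¥2,184.54. Over-quota duty = ¥50,624.74 × 17% = ¥8,606.21.
Line duty = ¥2,184.54 + ¥8,606.21 = ¥10,790.75.
Line 2 (8668.11.52, Vinistan, 1,757 kg, ¥349,063.19):
Base rate for 8668.11.52 is ¥4.83/kg.
8668.11.52 has an FTA preferential rate, but origin Vinistan is not Drenia; base rate stands.
Additional duty on 8668.11.52 from Vinistan: +44.7% ad valorem. Applied ad valorem rate = 44.7%.
Duty = ¥349,063.19 × 44.7% + 1,757 × ¥4.83 = ¥164,517.56.
Total = ¥10,790.75 + ¥164,517.56 = ¥175,308.31.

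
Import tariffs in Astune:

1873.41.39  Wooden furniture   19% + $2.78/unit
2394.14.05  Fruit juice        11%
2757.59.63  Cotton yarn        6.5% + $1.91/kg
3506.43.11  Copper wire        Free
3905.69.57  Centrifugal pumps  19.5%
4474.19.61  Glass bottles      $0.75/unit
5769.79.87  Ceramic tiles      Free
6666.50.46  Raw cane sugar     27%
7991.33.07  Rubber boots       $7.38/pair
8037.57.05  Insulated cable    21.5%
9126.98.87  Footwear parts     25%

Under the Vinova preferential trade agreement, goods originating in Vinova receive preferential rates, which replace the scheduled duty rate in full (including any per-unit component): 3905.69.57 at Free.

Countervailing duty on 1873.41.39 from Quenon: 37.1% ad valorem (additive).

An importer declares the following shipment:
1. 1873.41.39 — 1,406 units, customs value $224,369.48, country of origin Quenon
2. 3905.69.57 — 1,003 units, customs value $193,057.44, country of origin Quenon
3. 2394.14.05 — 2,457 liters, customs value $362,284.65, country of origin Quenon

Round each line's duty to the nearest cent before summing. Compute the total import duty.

Line 1 (1873.41.39, Quenon, 1,406 units, $224,369.48):
Base rate for 1873.41.39 is 19% + $2.78/unit.
Additional duty on 1873.41.39 from Quenon: +37.1%. Applied ad valorem rate: 19% + 37.1% = 56.1%.
Duty = $224,369.48 × 56.1% + 1,406 × $2.78 = $129,779.96.
Line 2 (3905.69.57, Quenon, 1,003 units, $193,057.44):
Base rate for 3905.69.57 is 19.5%.
3905.69.57 has an FTA preferential rate, but origin Quenon is not Vinova; base rate stands.
Duty = $193,057.44 × 19.5% = $37,646.20.
Line 3 (2394.14.05, Quenon, 2,457 liters, $362,284.65):
Base rate for 2394.14.05 is 11%.
Duty = $362,284.65 × 11% = $39,851.31.
Total = $129,779.96 + $37,646.20 + $39,851.31 = $207,277.47.

$207,277.47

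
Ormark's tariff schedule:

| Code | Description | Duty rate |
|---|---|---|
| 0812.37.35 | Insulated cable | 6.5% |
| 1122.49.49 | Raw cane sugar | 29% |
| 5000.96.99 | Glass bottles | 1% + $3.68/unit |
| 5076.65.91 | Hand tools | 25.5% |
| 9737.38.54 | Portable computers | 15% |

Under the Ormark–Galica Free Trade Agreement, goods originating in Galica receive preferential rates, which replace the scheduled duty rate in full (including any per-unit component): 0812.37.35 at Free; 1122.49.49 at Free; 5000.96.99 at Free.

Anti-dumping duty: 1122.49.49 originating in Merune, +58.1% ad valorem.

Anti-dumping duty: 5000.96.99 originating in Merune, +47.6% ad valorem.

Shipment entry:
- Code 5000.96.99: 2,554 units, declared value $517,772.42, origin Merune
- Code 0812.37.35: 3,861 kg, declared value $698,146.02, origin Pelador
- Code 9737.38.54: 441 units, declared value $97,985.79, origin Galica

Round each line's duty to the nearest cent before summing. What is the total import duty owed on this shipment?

$321,113.48

Line 1 (5000.96.99, Merune, 2,554 units, $517,772.42):
Base rate for 5000.96.99 is 1% + $3.68/unit.
5000.96.99 has an FTA preferential rate, but origin Merune is not Galica; base rate stands.
Additional duty on 5000.96.99 from Merune: +47.6%. Applied ad valorem rate: 1% + 47.6% = 48.6%.
Duty = $517,772.42 × 48.6% + 2,554 × $3.68 = $261,036.12.
Line 2 (0812.37.35, Pelador, 3,861 kg, $698,146.02):
Base rate for 0812.37.35 is 6.5%.
0812.37.35 has an FTA preferential rate, but origin Pelador is not Galica; base rate stands.
Duty = $698,146.02 × 6.5% = $45,379.49.
Line 3 (9737.38.54, Galica, 441 units, $97,985.79):
Base rate for 9737.38.54 is 15%.
Origin Galica is the FTA partner but 9737.38.54 is not on the preference list; base rate stands.
Duty = $97,985.79 × 15% = $14,697.87.
Total = $261,036.12 + $45,379.49 + $14,697.87 = $321,113.48.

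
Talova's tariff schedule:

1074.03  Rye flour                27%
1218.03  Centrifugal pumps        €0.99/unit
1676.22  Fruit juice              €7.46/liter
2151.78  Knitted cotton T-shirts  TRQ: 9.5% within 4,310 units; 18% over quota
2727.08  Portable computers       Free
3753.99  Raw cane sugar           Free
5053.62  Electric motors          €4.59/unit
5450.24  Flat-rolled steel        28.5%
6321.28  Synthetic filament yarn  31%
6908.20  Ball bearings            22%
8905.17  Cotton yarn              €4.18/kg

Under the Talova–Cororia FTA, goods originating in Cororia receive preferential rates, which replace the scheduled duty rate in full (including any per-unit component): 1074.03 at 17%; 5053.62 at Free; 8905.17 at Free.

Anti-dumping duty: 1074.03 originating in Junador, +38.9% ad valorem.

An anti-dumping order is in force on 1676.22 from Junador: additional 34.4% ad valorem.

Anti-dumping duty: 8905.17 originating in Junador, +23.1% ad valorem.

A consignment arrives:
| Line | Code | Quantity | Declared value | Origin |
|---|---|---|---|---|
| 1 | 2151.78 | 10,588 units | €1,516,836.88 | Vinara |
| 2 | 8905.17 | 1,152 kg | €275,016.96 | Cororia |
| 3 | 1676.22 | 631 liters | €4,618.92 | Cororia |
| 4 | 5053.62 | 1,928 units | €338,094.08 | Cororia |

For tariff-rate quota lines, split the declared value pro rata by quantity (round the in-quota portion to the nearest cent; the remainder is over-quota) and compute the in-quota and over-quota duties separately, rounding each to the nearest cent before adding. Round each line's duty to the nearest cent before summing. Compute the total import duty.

Line 1 (2151.78, Vinara, 10,588 units, €1,516,836.88):
Code 2151.78 is under a tariff-rate quota (threshold 4,310 units). In-quota: 4,310 units at 9.5%; over-quota: 6,278 units at 18%.
Pro-rata value split: in-quota = €1,516,836.88 × 4,310/10,588 = €617,450.60; over-quota = €1,516,836.88 − €617,450.60 = €899,386.28.
In-quota duty = €617,450.60 × 9.5% = €58,657.81. Over-quota duty = €899,386.28 × 18% = €161,889.53.
Line duty = €58,657.81 + €161,889.53 = €220,547.34.
Line 2 (8905.17, Cororia, 1,152 kg, €275,016.96):
Base rate for 8905.17 is €4.18/kg.
Origin Cororia qualifies under the Talova–Cororia agreement and 8905.17 is covered: preferential rate Free applies instead.
The additional-duty order on 8905.17 targets Junador, not Cororia; it does not apply.
Duty = €275,016.96 × 0% = €0.00.
Line 3 (1676.22, Cororia, 631 liters, €4,618.92):
Base rate for 1676.22 is €7.46/liter.
Origin Cororia is the FTA partner but 1676.22 is not on the preference list; base rate stands.
The additional-duty order on 1676.22 targets Junador, not Cororia; it does not apply.
Duty = 631 × €7.46 = €4,707.26.
Line 4 (5053.62, Cororia, 1,928 units, €338,094.08):
Base rate for 5053.62 is €4.59/unit.
Origin Cororia qualifies under the Talova–Cororia agreement and 5053.62 is covered: preferential rate Free applies instead.
Duty = €338,094.08 × 0% = €0.00.
Total = €220,547.34 + €0.00 + €4,707.26 + €0.00 = €225,254.60.

€225,254.60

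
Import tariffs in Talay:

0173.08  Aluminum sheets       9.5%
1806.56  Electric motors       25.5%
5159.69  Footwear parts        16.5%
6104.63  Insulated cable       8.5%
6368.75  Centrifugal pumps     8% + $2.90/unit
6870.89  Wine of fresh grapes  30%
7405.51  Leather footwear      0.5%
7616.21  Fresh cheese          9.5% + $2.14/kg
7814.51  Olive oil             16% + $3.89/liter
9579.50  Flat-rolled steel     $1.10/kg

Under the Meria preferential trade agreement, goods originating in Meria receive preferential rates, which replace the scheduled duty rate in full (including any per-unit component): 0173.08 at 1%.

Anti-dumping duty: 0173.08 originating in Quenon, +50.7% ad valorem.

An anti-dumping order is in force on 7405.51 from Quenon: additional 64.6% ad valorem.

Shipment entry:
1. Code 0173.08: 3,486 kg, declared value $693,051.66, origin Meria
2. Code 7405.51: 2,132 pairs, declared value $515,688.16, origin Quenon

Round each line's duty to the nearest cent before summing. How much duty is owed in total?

$342,643.51

Line 1 (0173.08, Meria, 3,486 kg, $693,051.66):
Base rate for 0173.08 is 9.5%.
Origin Meria qualifies under the Talay–Meria agreement and 0173.08 is covered: preferential rate 1% applies instead.
The additional-duty order on 0173.08 targets Quenon, not Meria; it does not apply.
Duty = $693,051.66 × 1% = $6,930.52.
Line 2 (7405.51, Quenon, 2,132 pairs, $515,688.16):
Base rate for 7405.51 is 0.5%.
Additional duty on 7405.51 from Quenon: +64.6%. Applied ad valorem rate: 0.5% + 64.6% = 65.1%.
Duty = $515,688.16 × 65.1% = $335,712.99.
Total = $6,930.52 + $335,712.99 = $342,643.51.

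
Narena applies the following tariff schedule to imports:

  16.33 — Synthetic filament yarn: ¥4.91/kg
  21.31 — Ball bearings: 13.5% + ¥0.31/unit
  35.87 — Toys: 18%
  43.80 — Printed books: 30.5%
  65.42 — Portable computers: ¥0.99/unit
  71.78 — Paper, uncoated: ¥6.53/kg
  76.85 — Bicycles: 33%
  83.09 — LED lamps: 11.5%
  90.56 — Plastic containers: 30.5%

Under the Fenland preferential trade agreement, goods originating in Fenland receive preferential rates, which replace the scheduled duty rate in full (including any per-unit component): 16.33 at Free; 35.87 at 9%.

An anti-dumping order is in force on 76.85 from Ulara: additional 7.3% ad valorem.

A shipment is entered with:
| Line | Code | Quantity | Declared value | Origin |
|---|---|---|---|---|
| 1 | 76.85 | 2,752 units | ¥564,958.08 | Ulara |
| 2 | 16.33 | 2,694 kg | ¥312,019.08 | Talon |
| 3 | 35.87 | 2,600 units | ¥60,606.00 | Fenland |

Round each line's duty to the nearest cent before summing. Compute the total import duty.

¥246,360.19

Line 1 (76.85, Ulara, 2,752 units, ¥564,958.08):
Base rate for 76.85 is 33%.
Additional duty on 76.85 from Ulara: +7.3%. Applied ad valorem rate: 33% + 7.3% = 40.3%.
Duty = ¥564,958.08 × 40.3% = ¥227,678.11.
Line 2 (16.33, Talon, 2,694 kg, ¥312,019.08):
Base rate for 16.33 is ¥4.91/kg.
16.33 has an FTA preferential rate, but origin Talon is not Fenland; base rate stands.
Duty = 2,694 × ¥4.91 = ¥13,227.54.
Line 3 (35.87, Fenland, 2,600 units, ¥60,606.00):
Base rate for 35.87 is 18%.
Origin Fenland qualifies under the Narena–Fenland agreement and 35.87 is covered: preferential rate 9% applies instead.
Duty = ¥60,606.00 × 9% = ¥5,454.54.
Total = ¥227,678.11 + ¥13,227.54 + ¥5,454.54 = ¥246,360.19.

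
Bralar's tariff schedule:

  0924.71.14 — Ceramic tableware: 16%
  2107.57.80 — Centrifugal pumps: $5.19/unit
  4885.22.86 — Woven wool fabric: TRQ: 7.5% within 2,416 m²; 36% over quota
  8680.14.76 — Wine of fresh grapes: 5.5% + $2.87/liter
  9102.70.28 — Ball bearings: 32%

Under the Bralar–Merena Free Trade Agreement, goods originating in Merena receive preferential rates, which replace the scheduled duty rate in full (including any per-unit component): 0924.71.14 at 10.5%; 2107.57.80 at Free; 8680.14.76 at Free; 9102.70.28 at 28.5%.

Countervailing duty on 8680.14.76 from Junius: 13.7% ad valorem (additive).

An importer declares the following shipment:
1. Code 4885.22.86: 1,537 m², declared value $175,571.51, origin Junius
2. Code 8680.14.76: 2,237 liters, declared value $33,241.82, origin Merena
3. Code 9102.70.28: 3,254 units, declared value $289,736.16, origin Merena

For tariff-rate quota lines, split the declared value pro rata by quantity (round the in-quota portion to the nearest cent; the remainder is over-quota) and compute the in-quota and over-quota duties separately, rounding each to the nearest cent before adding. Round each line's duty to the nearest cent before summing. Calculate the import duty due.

Line 1 (4885.22.86, Junius, 1,537 m², $175,571.51):
Code 4885.22.86 is under a tariff-rate quota (threshold 2,416 m²). Quantity 1,537 m² is within the quota, so the in-quota rate 7.5% applies to the full value.
Duty = $175,571.51 × 7.5% = $13,167.86.
Line 2 (8680.14.76, Merena, 2,237 liters, $33,241.82):
Base rate for 8680.14.76 is 5.5% + $2.87/liter.
Origin Merena qualifies under the Bralar–Merena agreement and 8680.14.76 is covered: preferential rate Free applies instead.
The additional-duty order on 8680.14.76 targets Junius, not Merena; it does not apply.
Duty = $33,241.82 × 0% = $0.00.
Line 3 (9102.70.28, Merena, 3,254 units, $289,736.16):
Base rate for 9102.70.28 is 32%.
Origin Merena qualifies under the Bralar–Merena agreement and 9102.70.28 is covered: preferential rate 28.5% applies instead.
Duty = $289,736.16 × 28.5% = $82,574.81.
Total = $13,167.86 + $0.00 + $82,574.81 = $95,742.67.

$95,742.67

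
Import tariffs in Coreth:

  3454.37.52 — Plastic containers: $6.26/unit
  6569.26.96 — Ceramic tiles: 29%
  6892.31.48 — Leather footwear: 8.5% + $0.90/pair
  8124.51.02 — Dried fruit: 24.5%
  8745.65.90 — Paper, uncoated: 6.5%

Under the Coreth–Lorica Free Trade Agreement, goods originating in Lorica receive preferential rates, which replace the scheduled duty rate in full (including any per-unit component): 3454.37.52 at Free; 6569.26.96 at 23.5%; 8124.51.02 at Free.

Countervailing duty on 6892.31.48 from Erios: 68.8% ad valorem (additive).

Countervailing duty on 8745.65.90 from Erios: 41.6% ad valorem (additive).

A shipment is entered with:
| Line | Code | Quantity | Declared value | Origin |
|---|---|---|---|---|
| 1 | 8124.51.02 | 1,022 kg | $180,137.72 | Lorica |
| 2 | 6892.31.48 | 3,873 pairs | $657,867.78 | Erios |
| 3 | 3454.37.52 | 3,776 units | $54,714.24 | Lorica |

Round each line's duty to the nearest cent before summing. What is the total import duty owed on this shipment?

Line 1 (8124.51.02, Lorica, 1,022 kg, $180,137.72):
Base rate for 8124.51.02 is 24.5%.
Origin Lorica qualifies under the Coreth–Lorica agreement and 8124.51.02 is covered: preferential rate Free applies instead.
Duty = $180,137.72 × 0% = $0.00.
Line 2 (6892.31.48, Erios, 3,873 pairs, $657,867.78):
Base rate for 6892.31.48 is 8.5% + $0.90/pair.
Additional duty on 6892.31.48 from Erios: +68.8%. Applied ad valorem rate: 8.5% + 68.8% = 77.3%.
Duty = $657,867.78 × 77.3% + 3,873 × $0.90 = $512,017.49.
Line 3 (3454.37.52, Lorica, 3,776 units, $54,714.24):
Base rate for 3454.37.52 is $6.26/unit.
Origin Lorica qualifies under the Coreth–Lorica agreement and 3454.37.52 is covered: preferential rate Free applies instead.
Duty = $54,714.24 × 0% = $0.00.
Total = $0.00 + $512,017.49 + $0.00 = $512,017.49.

$512,017.49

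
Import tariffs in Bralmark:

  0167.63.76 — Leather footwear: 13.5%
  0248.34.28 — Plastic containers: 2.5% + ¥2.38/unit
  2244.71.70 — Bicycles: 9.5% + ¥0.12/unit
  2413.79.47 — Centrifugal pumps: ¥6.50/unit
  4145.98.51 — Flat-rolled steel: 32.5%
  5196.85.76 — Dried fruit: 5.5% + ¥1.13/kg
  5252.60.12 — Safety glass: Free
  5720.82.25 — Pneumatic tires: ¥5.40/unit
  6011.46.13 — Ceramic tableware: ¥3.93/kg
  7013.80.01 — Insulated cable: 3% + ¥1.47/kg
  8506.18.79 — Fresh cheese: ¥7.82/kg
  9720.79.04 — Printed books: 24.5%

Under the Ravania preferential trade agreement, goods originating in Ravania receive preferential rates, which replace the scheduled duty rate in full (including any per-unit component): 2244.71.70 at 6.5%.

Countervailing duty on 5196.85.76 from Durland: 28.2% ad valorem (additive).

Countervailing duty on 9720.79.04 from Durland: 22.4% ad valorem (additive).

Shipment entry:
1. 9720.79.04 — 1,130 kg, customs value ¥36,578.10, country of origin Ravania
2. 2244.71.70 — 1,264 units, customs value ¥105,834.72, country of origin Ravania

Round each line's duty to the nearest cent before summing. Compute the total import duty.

Line 1 (9720.79.04, Ravania, 1,130 kg, ¥36,578.10):
Base rate for 9720.79.04 is 24.5%.
Origin Ravania is the FTA partner but 9720.79.04 is not on the preference list; base rate stands.
The additional-duty order on 9720.79.04 targets Durland, not Ravania; it does not apply.
Duty = ¥36,578.10 × 24.5% = ¥8,961.63.
Line 2 (2244.71.70, Ravania, 1,264 units, ¥105,834.72):
Base rate for 2244.71.70 is 9.5% + ¥0.12/unit.
Origin Ravania qualifies under the Bralmark–Ravania agreement and 2244.71.70 is covered: preferential rate 6.5% applies instead.
Duty = ¥105,834.72 × 6.5% = ¥6,879.26.
Total = ¥8,961.63 + ¥6,879.26 = ¥15,840.89.

¥15,840.89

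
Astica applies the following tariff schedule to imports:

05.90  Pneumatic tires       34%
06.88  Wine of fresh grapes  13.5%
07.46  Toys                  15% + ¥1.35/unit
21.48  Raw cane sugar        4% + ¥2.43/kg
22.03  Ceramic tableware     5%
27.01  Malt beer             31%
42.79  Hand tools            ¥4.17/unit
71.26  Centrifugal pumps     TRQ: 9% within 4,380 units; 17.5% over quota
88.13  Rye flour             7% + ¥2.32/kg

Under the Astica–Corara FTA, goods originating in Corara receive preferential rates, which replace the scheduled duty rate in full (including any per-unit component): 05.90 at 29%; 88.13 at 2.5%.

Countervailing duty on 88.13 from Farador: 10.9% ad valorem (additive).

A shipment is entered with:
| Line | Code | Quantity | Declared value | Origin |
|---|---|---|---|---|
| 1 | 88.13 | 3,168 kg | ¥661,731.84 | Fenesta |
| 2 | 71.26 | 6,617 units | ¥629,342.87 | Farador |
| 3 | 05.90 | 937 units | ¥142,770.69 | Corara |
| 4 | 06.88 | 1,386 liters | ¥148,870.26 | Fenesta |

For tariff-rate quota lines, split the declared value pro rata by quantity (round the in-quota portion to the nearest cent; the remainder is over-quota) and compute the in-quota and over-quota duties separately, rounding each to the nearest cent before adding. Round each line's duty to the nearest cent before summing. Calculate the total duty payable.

¥189,897.53

Line 1 (88.13, Fenesta, 3,168 kg, ¥661,731.84):
Base rate for 88.13 is 7% + ¥2.32/kg.
88.13 has an FTA preferential rate, but origin Fenesta is not Corara; base rate stands.
The additional-duty order on 88.13 targets Farador, not Fenesta; it does not apply.
Duty = ¥661,731.84 × 7% + 3,168 × ¥2.32 = ¥53,670.99.
Line 2 (71.26, Farador, 6,617 units, ¥629,342.87):
Code 71.26 is under a tariff-rate quota (threshold 4,380 units). In-quota: 4,380 units at 9%; over-quota: 2,237 units at 17.5%.
Pro-rata value split: in-quota = ¥629,342.87 × 4,380/6,617 = ¥416,581.80; over-quota = ¥629,342.87 − ¥416,581.80 = ¥212,761.07.
In-quota duty = ¥416,581.80 × 9% = ¥37,492.36. Over-quota duty = ¥212,761.07 × 17.5% = ¥37,233.19.
Line duty = ¥37,492.36 + ¥37,233.19 = ¥74,725.55.
Line 3 (05.90, Corara, 937 units, ¥142,770.69):
Base rate for 05.90 is 34%.
Origin Corara qualifies under the Astica–Corara agreement and 05.90 is covered: preferential rate 29% applies instead.
Duty = ¥142,770.69 × 29% = ¥41,403.50.
Line 4 (06.88, Fenesta, 1,386 liters, ¥148,870.26):
Base rate for 06.88 is 13.5%.
Duty = ¥148,870.26 × 13.5% = ¥20,097.49.
Total = ¥53,670.99 + ¥74,725.55 + ¥41,403.50 + ¥20,097.49 = ¥189,897.53.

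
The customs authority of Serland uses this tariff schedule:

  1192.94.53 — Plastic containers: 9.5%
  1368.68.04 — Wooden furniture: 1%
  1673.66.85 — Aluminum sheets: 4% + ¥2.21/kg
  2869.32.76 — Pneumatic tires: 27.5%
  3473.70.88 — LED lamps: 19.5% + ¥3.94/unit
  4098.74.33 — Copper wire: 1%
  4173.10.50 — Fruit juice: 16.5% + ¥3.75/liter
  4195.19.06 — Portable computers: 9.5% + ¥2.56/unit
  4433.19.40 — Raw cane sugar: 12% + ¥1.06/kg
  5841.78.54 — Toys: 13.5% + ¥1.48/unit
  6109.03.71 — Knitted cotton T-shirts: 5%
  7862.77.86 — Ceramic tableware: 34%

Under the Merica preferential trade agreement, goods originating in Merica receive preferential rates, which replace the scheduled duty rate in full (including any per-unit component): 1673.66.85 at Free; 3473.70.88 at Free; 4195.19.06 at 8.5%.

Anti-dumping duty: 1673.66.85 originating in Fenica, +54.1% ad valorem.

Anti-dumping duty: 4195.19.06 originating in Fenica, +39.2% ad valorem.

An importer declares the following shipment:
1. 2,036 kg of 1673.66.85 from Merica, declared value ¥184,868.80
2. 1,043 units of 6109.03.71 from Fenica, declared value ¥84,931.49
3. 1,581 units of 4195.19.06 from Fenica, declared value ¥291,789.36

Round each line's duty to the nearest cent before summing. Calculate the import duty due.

¥150,395.35

Line 1 (1673.66.85, Merica, 2,036 kg, ¥184,868.80):
Base rate for 1673.66.85 is 4% + ¥2.21/kg.
Origin Merica qualifies under the Serland–Merica agreement and 1673.66.85 is covered: preferential rate Free applies instead.
The additional-duty order on 1673.66.85 targets Fenica, not Merica; it does not apply.
Duty = ¥184,868.80 × 0% = ¥0.00.
Line 2 (6109.03.71, Fenica, 1,043 units, ¥84,931.49):
Base rate for 6109.03.71 is 5%.
Duty = ¥84,931.49 × 5% = ¥4,246.57.
Line 3 (4195.19.06, Fenica, 1,581 units, ¥291,789.36):
Base rate for 4195.19.06 is 9.5% + ¥2.56/unit.
4195.19.06 has an FTA preferential rate, but origin Fenica is not Merica; base rate stands.
Additional duty on 4195.19.06 from Fenica: +39.2%. Applied ad valorem rate: 9.5% + 39.2% = 48.7%.
Duty = ¥291,789.36 × 48.7% + 1,581 × ¥2.56 = ¥146,148.78.
Total = ¥0.00 + ¥4,246.57 + ¥146,148.78 = ¥150,395.35.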